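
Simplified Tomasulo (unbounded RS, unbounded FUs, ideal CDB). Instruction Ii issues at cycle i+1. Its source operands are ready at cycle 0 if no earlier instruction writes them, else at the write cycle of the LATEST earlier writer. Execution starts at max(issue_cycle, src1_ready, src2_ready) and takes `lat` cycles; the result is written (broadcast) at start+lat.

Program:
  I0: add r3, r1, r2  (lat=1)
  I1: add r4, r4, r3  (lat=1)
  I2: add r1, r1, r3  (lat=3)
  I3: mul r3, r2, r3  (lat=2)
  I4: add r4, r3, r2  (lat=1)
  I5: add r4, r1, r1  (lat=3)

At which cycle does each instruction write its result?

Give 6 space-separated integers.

Answer: 2 3 6 6 7 9

Derivation:
I0 add r3: issue@1 deps=(None,None) exec_start@1 write@2
I1 add r4: issue@2 deps=(None,0) exec_start@2 write@3
I2 add r1: issue@3 deps=(None,0) exec_start@3 write@6
I3 mul r3: issue@4 deps=(None,0) exec_start@4 write@6
I4 add r4: issue@5 deps=(3,None) exec_start@6 write@7
I5 add r4: issue@6 deps=(2,2) exec_start@6 write@9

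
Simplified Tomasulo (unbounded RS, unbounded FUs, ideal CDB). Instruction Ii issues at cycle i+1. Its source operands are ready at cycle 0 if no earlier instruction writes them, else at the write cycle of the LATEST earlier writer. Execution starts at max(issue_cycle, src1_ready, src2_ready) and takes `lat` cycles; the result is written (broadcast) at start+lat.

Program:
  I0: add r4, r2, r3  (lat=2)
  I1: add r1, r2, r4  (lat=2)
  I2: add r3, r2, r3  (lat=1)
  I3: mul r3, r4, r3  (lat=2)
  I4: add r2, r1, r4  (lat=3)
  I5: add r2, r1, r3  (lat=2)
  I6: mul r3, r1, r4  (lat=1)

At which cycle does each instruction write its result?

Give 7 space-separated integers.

Answer: 3 5 4 6 8 8 8

Derivation:
I0 add r4: issue@1 deps=(None,None) exec_start@1 write@3
I1 add r1: issue@2 deps=(None,0) exec_start@3 write@5
I2 add r3: issue@3 deps=(None,None) exec_start@3 write@4
I3 mul r3: issue@4 deps=(0,2) exec_start@4 write@6
I4 add r2: issue@5 deps=(1,0) exec_start@5 write@8
I5 add r2: issue@6 deps=(1,3) exec_start@6 write@8
I6 mul r3: issue@7 deps=(1,0) exec_start@7 write@8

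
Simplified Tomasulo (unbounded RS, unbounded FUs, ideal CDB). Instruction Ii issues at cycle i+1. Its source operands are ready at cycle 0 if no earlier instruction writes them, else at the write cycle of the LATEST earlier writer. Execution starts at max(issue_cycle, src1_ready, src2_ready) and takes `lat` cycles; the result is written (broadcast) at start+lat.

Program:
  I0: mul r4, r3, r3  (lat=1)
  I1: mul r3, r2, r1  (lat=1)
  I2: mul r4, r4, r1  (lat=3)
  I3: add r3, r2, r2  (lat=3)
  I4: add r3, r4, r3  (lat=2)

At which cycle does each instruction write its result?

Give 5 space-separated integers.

I0 mul r4: issue@1 deps=(None,None) exec_start@1 write@2
I1 mul r3: issue@2 deps=(None,None) exec_start@2 write@3
I2 mul r4: issue@3 deps=(0,None) exec_start@3 write@6
I3 add r3: issue@4 deps=(None,None) exec_start@4 write@7
I4 add r3: issue@5 deps=(2,3) exec_start@7 write@9

Answer: 2 3 6 7 9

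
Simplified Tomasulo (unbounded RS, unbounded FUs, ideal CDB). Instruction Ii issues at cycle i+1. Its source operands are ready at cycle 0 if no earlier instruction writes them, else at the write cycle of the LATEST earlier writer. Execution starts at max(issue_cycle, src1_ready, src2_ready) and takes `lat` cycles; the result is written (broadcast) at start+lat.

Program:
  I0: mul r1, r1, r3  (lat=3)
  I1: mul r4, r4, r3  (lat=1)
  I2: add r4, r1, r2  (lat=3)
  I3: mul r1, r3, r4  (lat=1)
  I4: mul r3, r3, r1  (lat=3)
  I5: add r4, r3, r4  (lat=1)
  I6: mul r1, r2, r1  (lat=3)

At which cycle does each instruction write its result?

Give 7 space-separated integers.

I0 mul r1: issue@1 deps=(None,None) exec_start@1 write@4
I1 mul r4: issue@2 deps=(None,None) exec_start@2 write@3
I2 add r4: issue@3 deps=(0,None) exec_start@4 write@7
I3 mul r1: issue@4 deps=(None,2) exec_start@7 write@8
I4 mul r3: issue@5 deps=(None,3) exec_start@8 write@11
I5 add r4: issue@6 deps=(4,2) exec_start@11 write@12
I6 mul r1: issue@7 deps=(None,3) exec_start@8 write@11

Answer: 4 3 7 8 11 12 11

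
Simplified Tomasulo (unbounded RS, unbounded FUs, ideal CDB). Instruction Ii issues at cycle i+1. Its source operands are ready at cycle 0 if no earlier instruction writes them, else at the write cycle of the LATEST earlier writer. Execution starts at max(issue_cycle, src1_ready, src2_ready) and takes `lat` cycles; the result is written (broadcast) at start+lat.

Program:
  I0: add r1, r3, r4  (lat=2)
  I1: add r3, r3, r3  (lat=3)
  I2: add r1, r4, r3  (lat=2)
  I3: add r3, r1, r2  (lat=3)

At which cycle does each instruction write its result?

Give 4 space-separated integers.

I0 add r1: issue@1 deps=(None,None) exec_start@1 write@3
I1 add r3: issue@2 deps=(None,None) exec_start@2 write@5
I2 add r1: issue@3 deps=(None,1) exec_start@5 write@7
I3 add r3: issue@4 deps=(2,None) exec_start@7 write@10

Answer: 3 5 7 10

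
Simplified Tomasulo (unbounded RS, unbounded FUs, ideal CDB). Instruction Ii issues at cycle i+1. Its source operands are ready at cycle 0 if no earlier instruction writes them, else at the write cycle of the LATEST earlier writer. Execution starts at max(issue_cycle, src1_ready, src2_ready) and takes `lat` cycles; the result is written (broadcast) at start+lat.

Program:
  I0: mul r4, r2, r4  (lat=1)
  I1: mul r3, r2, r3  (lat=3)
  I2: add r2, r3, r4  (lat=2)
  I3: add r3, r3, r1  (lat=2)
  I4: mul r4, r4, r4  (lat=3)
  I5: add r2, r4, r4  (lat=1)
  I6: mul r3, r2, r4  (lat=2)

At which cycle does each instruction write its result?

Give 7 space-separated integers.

Answer: 2 5 7 7 8 9 11

Derivation:
I0 mul r4: issue@1 deps=(None,None) exec_start@1 write@2
I1 mul r3: issue@2 deps=(None,None) exec_start@2 write@5
I2 add r2: issue@3 deps=(1,0) exec_start@5 write@7
I3 add r3: issue@4 deps=(1,None) exec_start@5 write@7
I4 mul r4: issue@5 deps=(0,0) exec_start@5 write@8
I5 add r2: issue@6 deps=(4,4) exec_start@8 write@9
I6 mul r3: issue@7 deps=(5,4) exec_start@9 write@11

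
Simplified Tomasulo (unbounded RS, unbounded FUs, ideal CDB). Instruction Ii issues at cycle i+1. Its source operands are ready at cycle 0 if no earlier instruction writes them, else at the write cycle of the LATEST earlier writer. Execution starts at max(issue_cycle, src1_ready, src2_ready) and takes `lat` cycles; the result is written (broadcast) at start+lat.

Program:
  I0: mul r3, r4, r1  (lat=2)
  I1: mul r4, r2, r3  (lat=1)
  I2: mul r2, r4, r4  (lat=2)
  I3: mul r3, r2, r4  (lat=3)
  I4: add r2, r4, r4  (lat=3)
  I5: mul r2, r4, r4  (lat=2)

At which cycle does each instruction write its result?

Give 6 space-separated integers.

I0 mul r3: issue@1 deps=(None,None) exec_start@1 write@3
I1 mul r4: issue@2 deps=(None,0) exec_start@3 write@4
I2 mul r2: issue@3 deps=(1,1) exec_start@4 write@6
I3 mul r3: issue@4 deps=(2,1) exec_start@6 write@9
I4 add r2: issue@5 deps=(1,1) exec_start@5 write@8
I5 mul r2: issue@6 deps=(1,1) exec_start@6 write@8

Answer: 3 4 6 9 8 8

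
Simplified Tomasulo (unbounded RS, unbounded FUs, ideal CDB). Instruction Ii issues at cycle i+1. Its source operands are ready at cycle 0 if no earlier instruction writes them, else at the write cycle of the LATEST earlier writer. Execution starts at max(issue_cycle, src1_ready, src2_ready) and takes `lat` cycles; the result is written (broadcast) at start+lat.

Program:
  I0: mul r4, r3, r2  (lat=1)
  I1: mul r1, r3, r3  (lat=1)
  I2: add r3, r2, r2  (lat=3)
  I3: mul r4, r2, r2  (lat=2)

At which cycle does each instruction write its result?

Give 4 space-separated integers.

Answer: 2 3 6 6

Derivation:
I0 mul r4: issue@1 deps=(None,None) exec_start@1 write@2
I1 mul r1: issue@2 deps=(None,None) exec_start@2 write@3
I2 add r3: issue@3 deps=(None,None) exec_start@3 write@6
I3 mul r4: issue@4 deps=(None,None) exec_start@4 write@6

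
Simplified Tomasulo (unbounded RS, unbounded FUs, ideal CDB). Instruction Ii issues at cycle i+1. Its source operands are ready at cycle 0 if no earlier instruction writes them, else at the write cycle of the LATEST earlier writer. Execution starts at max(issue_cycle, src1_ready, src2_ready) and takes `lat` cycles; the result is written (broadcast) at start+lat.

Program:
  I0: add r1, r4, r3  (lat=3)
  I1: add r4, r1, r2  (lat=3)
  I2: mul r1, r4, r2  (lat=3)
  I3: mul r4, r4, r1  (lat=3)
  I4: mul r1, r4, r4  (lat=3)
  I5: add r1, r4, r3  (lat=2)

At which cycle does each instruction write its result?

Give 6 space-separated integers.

I0 add r1: issue@1 deps=(None,None) exec_start@1 write@4
I1 add r4: issue@2 deps=(0,None) exec_start@4 write@7
I2 mul r1: issue@3 deps=(1,None) exec_start@7 write@10
I3 mul r4: issue@4 deps=(1,2) exec_start@10 write@13
I4 mul r1: issue@5 deps=(3,3) exec_start@13 write@16
I5 add r1: issue@6 deps=(3,None) exec_start@13 write@15

Answer: 4 7 10 13 16 15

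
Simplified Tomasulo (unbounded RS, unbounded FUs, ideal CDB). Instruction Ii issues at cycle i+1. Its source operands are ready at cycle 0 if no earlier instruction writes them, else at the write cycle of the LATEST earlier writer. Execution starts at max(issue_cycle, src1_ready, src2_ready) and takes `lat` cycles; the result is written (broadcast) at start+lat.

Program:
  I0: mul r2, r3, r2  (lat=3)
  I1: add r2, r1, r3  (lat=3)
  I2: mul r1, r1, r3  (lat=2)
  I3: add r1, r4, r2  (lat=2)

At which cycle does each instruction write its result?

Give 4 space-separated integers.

I0 mul r2: issue@1 deps=(None,None) exec_start@1 write@4
I1 add r2: issue@2 deps=(None,None) exec_start@2 write@5
I2 mul r1: issue@3 deps=(None,None) exec_start@3 write@5
I3 add r1: issue@4 deps=(None,1) exec_start@5 write@7

Answer: 4 5 5 7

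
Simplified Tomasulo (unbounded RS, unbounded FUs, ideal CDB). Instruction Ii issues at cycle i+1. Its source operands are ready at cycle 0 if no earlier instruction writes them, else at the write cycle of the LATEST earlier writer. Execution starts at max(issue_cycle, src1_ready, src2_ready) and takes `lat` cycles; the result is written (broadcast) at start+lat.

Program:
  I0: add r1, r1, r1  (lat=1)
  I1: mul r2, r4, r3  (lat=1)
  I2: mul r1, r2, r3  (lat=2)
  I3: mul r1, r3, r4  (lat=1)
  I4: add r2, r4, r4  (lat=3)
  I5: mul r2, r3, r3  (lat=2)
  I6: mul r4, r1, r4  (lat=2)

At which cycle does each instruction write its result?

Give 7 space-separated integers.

I0 add r1: issue@1 deps=(None,None) exec_start@1 write@2
I1 mul r2: issue@2 deps=(None,None) exec_start@2 write@3
I2 mul r1: issue@3 deps=(1,None) exec_start@3 write@5
I3 mul r1: issue@4 deps=(None,None) exec_start@4 write@5
I4 add r2: issue@5 deps=(None,None) exec_start@5 write@8
I5 mul r2: issue@6 deps=(None,None) exec_start@6 write@8
I6 mul r4: issue@7 deps=(3,None) exec_start@7 write@9

Answer: 2 3 5 5 8 8 9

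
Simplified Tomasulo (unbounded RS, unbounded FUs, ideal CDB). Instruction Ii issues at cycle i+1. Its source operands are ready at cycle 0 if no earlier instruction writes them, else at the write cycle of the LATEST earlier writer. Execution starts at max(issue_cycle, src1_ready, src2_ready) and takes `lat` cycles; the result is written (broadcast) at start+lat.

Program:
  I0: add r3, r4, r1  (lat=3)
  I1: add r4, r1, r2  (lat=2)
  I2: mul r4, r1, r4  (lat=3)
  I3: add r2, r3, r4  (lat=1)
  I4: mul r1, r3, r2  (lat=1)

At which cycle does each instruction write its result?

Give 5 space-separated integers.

I0 add r3: issue@1 deps=(None,None) exec_start@1 write@4
I1 add r4: issue@2 deps=(None,None) exec_start@2 write@4
I2 mul r4: issue@3 deps=(None,1) exec_start@4 write@7
I3 add r2: issue@4 deps=(0,2) exec_start@7 write@8
I4 mul r1: issue@5 deps=(0,3) exec_start@8 write@9

Answer: 4 4 7 8 9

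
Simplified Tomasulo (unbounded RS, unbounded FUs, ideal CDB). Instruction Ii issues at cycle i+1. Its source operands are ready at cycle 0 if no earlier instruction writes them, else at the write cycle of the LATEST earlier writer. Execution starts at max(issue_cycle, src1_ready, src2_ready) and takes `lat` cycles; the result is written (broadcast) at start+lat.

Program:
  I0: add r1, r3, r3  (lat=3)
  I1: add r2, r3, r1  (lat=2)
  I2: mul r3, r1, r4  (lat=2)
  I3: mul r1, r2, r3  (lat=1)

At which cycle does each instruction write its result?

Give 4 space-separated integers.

Answer: 4 6 6 7

Derivation:
I0 add r1: issue@1 deps=(None,None) exec_start@1 write@4
I1 add r2: issue@2 deps=(None,0) exec_start@4 write@6
I2 mul r3: issue@3 deps=(0,None) exec_start@4 write@6
I3 mul r1: issue@4 deps=(1,2) exec_start@6 write@7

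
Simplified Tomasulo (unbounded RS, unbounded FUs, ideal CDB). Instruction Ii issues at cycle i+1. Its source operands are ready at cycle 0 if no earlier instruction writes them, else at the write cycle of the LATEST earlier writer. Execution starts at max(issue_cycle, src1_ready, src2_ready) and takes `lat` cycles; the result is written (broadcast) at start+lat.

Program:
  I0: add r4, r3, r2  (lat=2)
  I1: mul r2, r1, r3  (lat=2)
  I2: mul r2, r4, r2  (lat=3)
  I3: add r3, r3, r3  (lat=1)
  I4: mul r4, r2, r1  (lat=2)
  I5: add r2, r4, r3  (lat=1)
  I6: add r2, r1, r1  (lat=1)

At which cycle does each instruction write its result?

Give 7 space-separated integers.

I0 add r4: issue@1 deps=(None,None) exec_start@1 write@3
I1 mul r2: issue@2 deps=(None,None) exec_start@2 write@4
I2 mul r2: issue@3 deps=(0,1) exec_start@4 write@7
I3 add r3: issue@4 deps=(None,None) exec_start@4 write@5
I4 mul r4: issue@5 deps=(2,None) exec_start@7 write@9
I5 add r2: issue@6 deps=(4,3) exec_start@9 write@10
I6 add r2: issue@7 deps=(None,None) exec_start@7 write@8

Answer: 3 4 7 5 9 10 8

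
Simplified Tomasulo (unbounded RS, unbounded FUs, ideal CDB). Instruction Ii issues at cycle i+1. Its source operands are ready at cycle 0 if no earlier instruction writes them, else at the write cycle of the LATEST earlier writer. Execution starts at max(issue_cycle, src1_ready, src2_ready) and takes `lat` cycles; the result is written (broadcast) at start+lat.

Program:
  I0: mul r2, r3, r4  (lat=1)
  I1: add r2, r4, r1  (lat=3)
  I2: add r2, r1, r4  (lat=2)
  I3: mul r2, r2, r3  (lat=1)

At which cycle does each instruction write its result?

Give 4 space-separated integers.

Answer: 2 5 5 6

Derivation:
I0 mul r2: issue@1 deps=(None,None) exec_start@1 write@2
I1 add r2: issue@2 deps=(None,None) exec_start@2 write@5
I2 add r2: issue@3 deps=(None,None) exec_start@3 write@5
I3 mul r2: issue@4 deps=(2,None) exec_start@5 write@6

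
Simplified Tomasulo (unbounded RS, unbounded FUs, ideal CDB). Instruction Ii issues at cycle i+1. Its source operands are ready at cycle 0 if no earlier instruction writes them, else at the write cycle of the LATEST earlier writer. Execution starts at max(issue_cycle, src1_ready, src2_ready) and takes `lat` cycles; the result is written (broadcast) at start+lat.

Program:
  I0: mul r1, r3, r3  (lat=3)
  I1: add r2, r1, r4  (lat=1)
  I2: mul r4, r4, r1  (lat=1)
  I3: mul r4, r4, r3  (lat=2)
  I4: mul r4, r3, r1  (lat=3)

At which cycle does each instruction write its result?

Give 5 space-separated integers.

Answer: 4 5 5 7 8

Derivation:
I0 mul r1: issue@1 deps=(None,None) exec_start@1 write@4
I1 add r2: issue@2 deps=(0,None) exec_start@4 write@5
I2 mul r4: issue@3 deps=(None,0) exec_start@4 write@5
I3 mul r4: issue@4 deps=(2,None) exec_start@5 write@7
I4 mul r4: issue@5 deps=(None,0) exec_start@5 write@8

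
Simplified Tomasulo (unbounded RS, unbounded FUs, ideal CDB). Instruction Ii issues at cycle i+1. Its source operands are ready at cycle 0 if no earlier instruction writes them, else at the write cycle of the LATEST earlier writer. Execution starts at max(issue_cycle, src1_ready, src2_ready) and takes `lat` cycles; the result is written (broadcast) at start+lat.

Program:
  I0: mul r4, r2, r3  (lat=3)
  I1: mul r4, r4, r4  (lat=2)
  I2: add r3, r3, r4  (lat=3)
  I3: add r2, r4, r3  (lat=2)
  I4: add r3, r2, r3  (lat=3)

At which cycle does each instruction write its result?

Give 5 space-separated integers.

I0 mul r4: issue@1 deps=(None,None) exec_start@1 write@4
I1 mul r4: issue@2 deps=(0,0) exec_start@4 write@6
I2 add r3: issue@3 deps=(None,1) exec_start@6 write@9
I3 add r2: issue@4 deps=(1,2) exec_start@9 write@11
I4 add r3: issue@5 deps=(3,2) exec_start@11 write@14

Answer: 4 6 9 11 14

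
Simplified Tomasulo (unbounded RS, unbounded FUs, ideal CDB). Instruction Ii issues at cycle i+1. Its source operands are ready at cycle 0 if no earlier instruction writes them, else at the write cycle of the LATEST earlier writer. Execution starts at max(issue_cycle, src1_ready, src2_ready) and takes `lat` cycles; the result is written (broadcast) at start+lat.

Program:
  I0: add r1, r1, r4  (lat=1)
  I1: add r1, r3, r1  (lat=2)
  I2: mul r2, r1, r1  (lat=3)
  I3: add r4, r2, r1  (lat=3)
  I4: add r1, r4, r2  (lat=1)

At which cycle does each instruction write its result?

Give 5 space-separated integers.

Answer: 2 4 7 10 11

Derivation:
I0 add r1: issue@1 deps=(None,None) exec_start@1 write@2
I1 add r1: issue@2 deps=(None,0) exec_start@2 write@4
I2 mul r2: issue@3 deps=(1,1) exec_start@4 write@7
I3 add r4: issue@4 deps=(2,1) exec_start@7 write@10
I4 add r1: issue@5 deps=(3,2) exec_start@10 write@11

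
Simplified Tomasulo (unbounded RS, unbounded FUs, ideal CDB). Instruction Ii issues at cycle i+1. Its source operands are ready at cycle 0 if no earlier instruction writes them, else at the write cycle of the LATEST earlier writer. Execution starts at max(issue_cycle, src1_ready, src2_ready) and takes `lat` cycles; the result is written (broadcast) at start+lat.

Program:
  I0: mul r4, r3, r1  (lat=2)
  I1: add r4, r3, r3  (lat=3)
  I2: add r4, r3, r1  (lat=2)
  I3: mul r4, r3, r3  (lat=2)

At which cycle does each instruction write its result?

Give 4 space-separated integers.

I0 mul r4: issue@1 deps=(None,None) exec_start@1 write@3
I1 add r4: issue@2 deps=(None,None) exec_start@2 write@5
I2 add r4: issue@3 deps=(None,None) exec_start@3 write@5
I3 mul r4: issue@4 deps=(None,None) exec_start@4 write@6

Answer: 3 5 5 6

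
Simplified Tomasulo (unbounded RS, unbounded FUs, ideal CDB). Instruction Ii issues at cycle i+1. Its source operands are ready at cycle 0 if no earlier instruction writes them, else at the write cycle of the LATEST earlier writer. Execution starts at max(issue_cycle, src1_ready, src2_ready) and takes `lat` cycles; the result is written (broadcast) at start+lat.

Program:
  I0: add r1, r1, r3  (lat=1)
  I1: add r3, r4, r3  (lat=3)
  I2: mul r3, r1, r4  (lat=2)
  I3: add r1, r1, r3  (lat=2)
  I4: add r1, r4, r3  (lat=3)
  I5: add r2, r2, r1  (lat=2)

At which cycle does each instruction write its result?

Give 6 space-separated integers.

I0 add r1: issue@1 deps=(None,None) exec_start@1 write@2
I1 add r3: issue@2 deps=(None,None) exec_start@2 write@5
I2 mul r3: issue@3 deps=(0,None) exec_start@3 write@5
I3 add r1: issue@4 deps=(0,2) exec_start@5 write@7
I4 add r1: issue@5 deps=(None,2) exec_start@5 write@8
I5 add r2: issue@6 deps=(None,4) exec_start@8 write@10

Answer: 2 5 5 7 8 10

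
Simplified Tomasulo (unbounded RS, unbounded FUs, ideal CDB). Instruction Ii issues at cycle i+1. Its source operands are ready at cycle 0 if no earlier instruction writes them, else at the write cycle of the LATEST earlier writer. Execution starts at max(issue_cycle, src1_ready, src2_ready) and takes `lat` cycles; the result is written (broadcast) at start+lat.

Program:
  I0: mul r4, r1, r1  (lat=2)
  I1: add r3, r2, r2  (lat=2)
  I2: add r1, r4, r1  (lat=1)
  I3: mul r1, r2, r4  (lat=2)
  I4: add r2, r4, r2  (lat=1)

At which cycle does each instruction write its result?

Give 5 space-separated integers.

I0 mul r4: issue@1 deps=(None,None) exec_start@1 write@3
I1 add r3: issue@2 deps=(None,None) exec_start@2 write@4
I2 add r1: issue@3 deps=(0,None) exec_start@3 write@4
I3 mul r1: issue@4 deps=(None,0) exec_start@4 write@6
I4 add r2: issue@5 deps=(0,None) exec_start@5 write@6

Answer: 3 4 4 6 6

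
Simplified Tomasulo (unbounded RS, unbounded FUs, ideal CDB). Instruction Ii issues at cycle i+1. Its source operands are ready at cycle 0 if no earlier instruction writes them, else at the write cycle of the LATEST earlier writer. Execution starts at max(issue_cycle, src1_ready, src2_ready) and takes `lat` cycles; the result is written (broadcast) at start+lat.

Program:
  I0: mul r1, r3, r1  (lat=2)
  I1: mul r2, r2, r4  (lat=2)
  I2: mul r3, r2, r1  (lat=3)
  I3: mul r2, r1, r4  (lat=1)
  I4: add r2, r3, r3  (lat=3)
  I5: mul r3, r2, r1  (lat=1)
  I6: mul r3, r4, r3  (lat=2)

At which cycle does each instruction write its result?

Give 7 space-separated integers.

Answer: 3 4 7 5 10 11 13

Derivation:
I0 mul r1: issue@1 deps=(None,None) exec_start@1 write@3
I1 mul r2: issue@2 deps=(None,None) exec_start@2 write@4
I2 mul r3: issue@3 deps=(1,0) exec_start@4 write@7
I3 mul r2: issue@4 deps=(0,None) exec_start@4 write@5
I4 add r2: issue@5 deps=(2,2) exec_start@7 write@10
I5 mul r3: issue@6 deps=(4,0) exec_start@10 write@11
I6 mul r3: issue@7 deps=(None,5) exec_start@11 write@13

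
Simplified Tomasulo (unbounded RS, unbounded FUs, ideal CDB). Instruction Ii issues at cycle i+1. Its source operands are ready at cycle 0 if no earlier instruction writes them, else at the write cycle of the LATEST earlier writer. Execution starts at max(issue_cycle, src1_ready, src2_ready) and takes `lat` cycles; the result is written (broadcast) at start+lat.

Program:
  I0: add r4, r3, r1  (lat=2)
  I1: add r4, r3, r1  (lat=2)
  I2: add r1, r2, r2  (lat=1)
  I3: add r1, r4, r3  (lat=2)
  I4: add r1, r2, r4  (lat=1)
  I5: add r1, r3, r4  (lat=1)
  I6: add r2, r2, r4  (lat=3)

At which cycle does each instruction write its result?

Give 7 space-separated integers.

Answer: 3 4 4 6 6 7 10

Derivation:
I0 add r4: issue@1 deps=(None,None) exec_start@1 write@3
I1 add r4: issue@2 deps=(None,None) exec_start@2 write@4
I2 add r1: issue@3 deps=(None,None) exec_start@3 write@4
I3 add r1: issue@4 deps=(1,None) exec_start@4 write@6
I4 add r1: issue@5 deps=(None,1) exec_start@5 write@6
I5 add r1: issue@6 deps=(None,1) exec_start@6 write@7
I6 add r2: issue@7 deps=(None,1) exec_start@7 write@10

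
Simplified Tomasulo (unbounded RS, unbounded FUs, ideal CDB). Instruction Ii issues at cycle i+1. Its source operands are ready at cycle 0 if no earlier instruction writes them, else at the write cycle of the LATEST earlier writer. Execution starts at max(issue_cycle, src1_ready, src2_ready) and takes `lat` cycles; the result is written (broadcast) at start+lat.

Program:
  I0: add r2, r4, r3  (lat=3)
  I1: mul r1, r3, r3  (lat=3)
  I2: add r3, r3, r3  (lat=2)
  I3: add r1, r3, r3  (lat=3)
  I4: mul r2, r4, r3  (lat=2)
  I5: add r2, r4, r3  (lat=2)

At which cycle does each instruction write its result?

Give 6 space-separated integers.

Answer: 4 5 5 8 7 8

Derivation:
I0 add r2: issue@1 deps=(None,None) exec_start@1 write@4
I1 mul r1: issue@2 deps=(None,None) exec_start@2 write@5
I2 add r3: issue@3 deps=(None,None) exec_start@3 write@5
I3 add r1: issue@4 deps=(2,2) exec_start@5 write@8
I4 mul r2: issue@5 deps=(None,2) exec_start@5 write@7
I5 add r2: issue@6 deps=(None,2) exec_start@6 write@8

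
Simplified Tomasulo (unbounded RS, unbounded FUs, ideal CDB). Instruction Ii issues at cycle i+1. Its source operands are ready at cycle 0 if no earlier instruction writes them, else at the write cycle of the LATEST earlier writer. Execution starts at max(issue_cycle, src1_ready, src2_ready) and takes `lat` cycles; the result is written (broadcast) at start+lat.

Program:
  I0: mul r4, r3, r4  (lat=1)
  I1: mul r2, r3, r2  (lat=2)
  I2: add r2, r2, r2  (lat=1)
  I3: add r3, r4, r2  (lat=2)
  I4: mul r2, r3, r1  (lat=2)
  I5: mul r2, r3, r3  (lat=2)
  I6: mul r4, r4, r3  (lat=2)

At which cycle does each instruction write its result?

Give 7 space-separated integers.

I0 mul r4: issue@1 deps=(None,None) exec_start@1 write@2
I1 mul r2: issue@2 deps=(None,None) exec_start@2 write@4
I2 add r2: issue@3 deps=(1,1) exec_start@4 write@5
I3 add r3: issue@4 deps=(0,2) exec_start@5 write@7
I4 mul r2: issue@5 deps=(3,None) exec_start@7 write@9
I5 mul r2: issue@6 deps=(3,3) exec_start@7 write@9
I6 mul r4: issue@7 deps=(0,3) exec_start@7 write@9

Answer: 2 4 5 7 9 9 9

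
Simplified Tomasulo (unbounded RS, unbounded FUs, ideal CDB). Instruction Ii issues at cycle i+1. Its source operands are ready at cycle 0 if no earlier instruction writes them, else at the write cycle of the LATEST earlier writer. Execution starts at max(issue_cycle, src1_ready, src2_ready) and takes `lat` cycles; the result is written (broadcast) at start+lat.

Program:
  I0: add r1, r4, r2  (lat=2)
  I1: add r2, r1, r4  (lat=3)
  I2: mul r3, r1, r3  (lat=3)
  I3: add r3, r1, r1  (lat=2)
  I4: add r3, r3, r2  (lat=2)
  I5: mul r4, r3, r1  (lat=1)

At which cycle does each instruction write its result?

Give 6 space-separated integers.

Answer: 3 6 6 6 8 9

Derivation:
I0 add r1: issue@1 deps=(None,None) exec_start@1 write@3
I1 add r2: issue@2 deps=(0,None) exec_start@3 write@6
I2 mul r3: issue@3 deps=(0,None) exec_start@3 write@6
I3 add r3: issue@4 deps=(0,0) exec_start@4 write@6
I4 add r3: issue@5 deps=(3,1) exec_start@6 write@8
I5 mul r4: issue@6 deps=(4,0) exec_start@8 write@9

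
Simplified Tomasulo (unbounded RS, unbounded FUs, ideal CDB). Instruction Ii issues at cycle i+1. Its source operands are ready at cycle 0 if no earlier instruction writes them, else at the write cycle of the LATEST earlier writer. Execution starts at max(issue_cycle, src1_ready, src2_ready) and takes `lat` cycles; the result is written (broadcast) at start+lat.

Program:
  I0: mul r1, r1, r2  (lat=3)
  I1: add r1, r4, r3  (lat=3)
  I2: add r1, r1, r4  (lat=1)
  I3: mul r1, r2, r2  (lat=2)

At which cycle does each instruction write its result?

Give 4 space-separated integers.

Answer: 4 5 6 6

Derivation:
I0 mul r1: issue@1 deps=(None,None) exec_start@1 write@4
I1 add r1: issue@2 deps=(None,None) exec_start@2 write@5
I2 add r1: issue@3 deps=(1,None) exec_start@5 write@6
I3 mul r1: issue@4 deps=(None,None) exec_start@4 write@6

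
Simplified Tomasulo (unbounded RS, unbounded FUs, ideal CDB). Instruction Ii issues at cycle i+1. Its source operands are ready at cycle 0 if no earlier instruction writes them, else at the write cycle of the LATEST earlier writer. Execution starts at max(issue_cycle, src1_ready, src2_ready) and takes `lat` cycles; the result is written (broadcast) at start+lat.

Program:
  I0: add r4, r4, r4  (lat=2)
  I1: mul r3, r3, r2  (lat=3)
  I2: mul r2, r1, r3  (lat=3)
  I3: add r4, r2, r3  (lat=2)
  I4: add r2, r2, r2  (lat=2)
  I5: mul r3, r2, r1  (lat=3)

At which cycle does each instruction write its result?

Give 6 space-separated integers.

I0 add r4: issue@1 deps=(None,None) exec_start@1 write@3
I1 mul r3: issue@2 deps=(None,None) exec_start@2 write@5
I2 mul r2: issue@3 deps=(None,1) exec_start@5 write@8
I3 add r4: issue@4 deps=(2,1) exec_start@8 write@10
I4 add r2: issue@5 deps=(2,2) exec_start@8 write@10
I5 mul r3: issue@6 deps=(4,None) exec_start@10 write@13

Answer: 3 5 8 10 10 13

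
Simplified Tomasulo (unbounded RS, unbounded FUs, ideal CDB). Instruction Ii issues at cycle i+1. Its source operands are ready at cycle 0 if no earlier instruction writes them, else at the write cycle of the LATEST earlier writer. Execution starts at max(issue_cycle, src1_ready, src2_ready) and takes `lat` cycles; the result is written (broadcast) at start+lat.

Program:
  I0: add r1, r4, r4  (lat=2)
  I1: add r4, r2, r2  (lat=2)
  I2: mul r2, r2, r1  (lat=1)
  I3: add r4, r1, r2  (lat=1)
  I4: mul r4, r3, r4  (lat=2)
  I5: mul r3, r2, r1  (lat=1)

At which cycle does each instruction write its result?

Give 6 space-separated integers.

Answer: 3 4 4 5 7 7

Derivation:
I0 add r1: issue@1 deps=(None,None) exec_start@1 write@3
I1 add r4: issue@2 deps=(None,None) exec_start@2 write@4
I2 mul r2: issue@3 deps=(None,0) exec_start@3 write@4
I3 add r4: issue@4 deps=(0,2) exec_start@4 write@5
I4 mul r4: issue@5 deps=(None,3) exec_start@5 write@7
I5 mul r3: issue@6 deps=(2,0) exec_start@6 write@7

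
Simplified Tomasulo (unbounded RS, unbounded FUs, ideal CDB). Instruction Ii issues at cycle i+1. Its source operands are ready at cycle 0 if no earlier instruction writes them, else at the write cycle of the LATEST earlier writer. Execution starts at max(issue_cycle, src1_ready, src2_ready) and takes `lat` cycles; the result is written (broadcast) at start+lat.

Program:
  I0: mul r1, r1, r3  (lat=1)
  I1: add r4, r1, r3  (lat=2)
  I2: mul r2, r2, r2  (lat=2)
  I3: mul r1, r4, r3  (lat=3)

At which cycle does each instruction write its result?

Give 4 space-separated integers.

Answer: 2 4 5 7

Derivation:
I0 mul r1: issue@1 deps=(None,None) exec_start@1 write@2
I1 add r4: issue@2 deps=(0,None) exec_start@2 write@4
I2 mul r2: issue@3 deps=(None,None) exec_start@3 write@5
I3 mul r1: issue@4 deps=(1,None) exec_start@4 write@7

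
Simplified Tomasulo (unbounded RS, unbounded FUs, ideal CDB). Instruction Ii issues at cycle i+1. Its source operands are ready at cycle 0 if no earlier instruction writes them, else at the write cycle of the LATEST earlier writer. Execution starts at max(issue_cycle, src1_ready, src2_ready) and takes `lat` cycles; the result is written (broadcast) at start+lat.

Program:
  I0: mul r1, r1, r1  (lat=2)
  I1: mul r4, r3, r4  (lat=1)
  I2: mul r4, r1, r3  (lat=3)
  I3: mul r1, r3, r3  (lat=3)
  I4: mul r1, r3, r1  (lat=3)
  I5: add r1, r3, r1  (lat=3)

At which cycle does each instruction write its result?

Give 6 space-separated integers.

I0 mul r1: issue@1 deps=(None,None) exec_start@1 write@3
I1 mul r4: issue@2 deps=(None,None) exec_start@2 write@3
I2 mul r4: issue@3 deps=(0,None) exec_start@3 write@6
I3 mul r1: issue@4 deps=(None,None) exec_start@4 write@7
I4 mul r1: issue@5 deps=(None,3) exec_start@7 write@10
I5 add r1: issue@6 deps=(None,4) exec_start@10 write@13

Answer: 3 3 6 7 10 13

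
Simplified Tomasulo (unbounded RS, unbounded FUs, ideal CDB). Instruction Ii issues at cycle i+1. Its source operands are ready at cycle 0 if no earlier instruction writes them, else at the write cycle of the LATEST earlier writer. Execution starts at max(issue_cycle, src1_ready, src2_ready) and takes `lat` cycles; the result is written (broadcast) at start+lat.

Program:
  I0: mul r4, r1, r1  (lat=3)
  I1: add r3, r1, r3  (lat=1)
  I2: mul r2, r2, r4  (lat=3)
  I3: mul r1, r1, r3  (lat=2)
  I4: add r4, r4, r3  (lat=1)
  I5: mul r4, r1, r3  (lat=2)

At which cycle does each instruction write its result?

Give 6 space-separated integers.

Answer: 4 3 7 6 6 8

Derivation:
I0 mul r4: issue@1 deps=(None,None) exec_start@1 write@4
I1 add r3: issue@2 deps=(None,None) exec_start@2 write@3
I2 mul r2: issue@3 deps=(None,0) exec_start@4 write@7
I3 mul r1: issue@4 deps=(None,1) exec_start@4 write@6
I4 add r4: issue@5 deps=(0,1) exec_start@5 write@6
I5 mul r4: issue@6 deps=(3,1) exec_start@6 write@8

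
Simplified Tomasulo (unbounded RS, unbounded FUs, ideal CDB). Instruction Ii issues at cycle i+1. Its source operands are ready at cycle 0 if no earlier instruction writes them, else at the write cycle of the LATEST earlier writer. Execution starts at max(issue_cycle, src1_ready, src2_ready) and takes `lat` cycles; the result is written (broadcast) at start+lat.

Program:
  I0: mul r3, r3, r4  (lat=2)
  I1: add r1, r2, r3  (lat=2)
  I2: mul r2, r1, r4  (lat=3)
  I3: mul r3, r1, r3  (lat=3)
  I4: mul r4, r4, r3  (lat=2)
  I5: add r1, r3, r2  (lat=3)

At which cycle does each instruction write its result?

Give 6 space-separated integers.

I0 mul r3: issue@1 deps=(None,None) exec_start@1 write@3
I1 add r1: issue@2 deps=(None,0) exec_start@3 write@5
I2 mul r2: issue@3 deps=(1,None) exec_start@5 write@8
I3 mul r3: issue@4 deps=(1,0) exec_start@5 write@8
I4 mul r4: issue@5 deps=(None,3) exec_start@8 write@10
I5 add r1: issue@6 deps=(3,2) exec_start@8 write@11

Answer: 3 5 8 8 10 11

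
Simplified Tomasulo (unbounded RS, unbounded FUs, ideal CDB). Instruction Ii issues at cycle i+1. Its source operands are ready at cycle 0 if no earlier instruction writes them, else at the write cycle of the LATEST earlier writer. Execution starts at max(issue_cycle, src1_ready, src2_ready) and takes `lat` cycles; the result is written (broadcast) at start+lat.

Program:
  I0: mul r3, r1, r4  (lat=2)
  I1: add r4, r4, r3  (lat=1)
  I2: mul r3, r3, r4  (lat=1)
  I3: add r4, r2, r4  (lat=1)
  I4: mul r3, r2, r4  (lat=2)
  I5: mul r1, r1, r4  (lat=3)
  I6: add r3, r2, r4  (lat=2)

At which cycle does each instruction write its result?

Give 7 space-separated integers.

Answer: 3 4 5 5 7 9 9

Derivation:
I0 mul r3: issue@1 deps=(None,None) exec_start@1 write@3
I1 add r4: issue@2 deps=(None,0) exec_start@3 write@4
I2 mul r3: issue@3 deps=(0,1) exec_start@4 write@5
I3 add r4: issue@4 deps=(None,1) exec_start@4 write@5
I4 mul r3: issue@5 deps=(None,3) exec_start@5 write@7
I5 mul r1: issue@6 deps=(None,3) exec_start@6 write@9
I6 add r3: issue@7 deps=(None,3) exec_start@7 write@9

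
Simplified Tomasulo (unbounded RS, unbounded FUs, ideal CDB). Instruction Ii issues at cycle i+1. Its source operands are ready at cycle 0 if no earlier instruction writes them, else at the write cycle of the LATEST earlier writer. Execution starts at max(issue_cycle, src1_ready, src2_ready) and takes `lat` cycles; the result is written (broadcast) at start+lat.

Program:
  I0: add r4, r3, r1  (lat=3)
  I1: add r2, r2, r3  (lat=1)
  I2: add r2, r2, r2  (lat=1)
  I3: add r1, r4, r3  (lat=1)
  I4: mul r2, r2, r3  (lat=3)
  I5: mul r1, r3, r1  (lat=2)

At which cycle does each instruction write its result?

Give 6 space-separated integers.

Answer: 4 3 4 5 8 8

Derivation:
I0 add r4: issue@1 deps=(None,None) exec_start@1 write@4
I1 add r2: issue@2 deps=(None,None) exec_start@2 write@3
I2 add r2: issue@3 deps=(1,1) exec_start@3 write@4
I3 add r1: issue@4 deps=(0,None) exec_start@4 write@5
I4 mul r2: issue@5 deps=(2,None) exec_start@5 write@8
I5 mul r1: issue@6 deps=(None,3) exec_start@6 write@8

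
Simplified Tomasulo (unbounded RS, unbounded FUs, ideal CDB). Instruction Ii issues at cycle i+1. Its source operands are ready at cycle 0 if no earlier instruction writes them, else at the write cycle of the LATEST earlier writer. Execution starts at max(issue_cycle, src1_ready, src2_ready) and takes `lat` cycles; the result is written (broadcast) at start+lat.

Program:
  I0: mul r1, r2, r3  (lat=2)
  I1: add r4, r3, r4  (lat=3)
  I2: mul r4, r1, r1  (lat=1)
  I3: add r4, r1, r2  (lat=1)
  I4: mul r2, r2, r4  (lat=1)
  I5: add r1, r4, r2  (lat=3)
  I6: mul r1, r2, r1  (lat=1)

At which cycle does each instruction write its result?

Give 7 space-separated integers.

I0 mul r1: issue@1 deps=(None,None) exec_start@1 write@3
I1 add r4: issue@2 deps=(None,None) exec_start@2 write@5
I2 mul r4: issue@3 deps=(0,0) exec_start@3 write@4
I3 add r4: issue@4 deps=(0,None) exec_start@4 write@5
I4 mul r2: issue@5 deps=(None,3) exec_start@5 write@6
I5 add r1: issue@6 deps=(3,4) exec_start@6 write@9
I6 mul r1: issue@7 deps=(4,5) exec_start@9 write@10

Answer: 3 5 4 5 6 9 10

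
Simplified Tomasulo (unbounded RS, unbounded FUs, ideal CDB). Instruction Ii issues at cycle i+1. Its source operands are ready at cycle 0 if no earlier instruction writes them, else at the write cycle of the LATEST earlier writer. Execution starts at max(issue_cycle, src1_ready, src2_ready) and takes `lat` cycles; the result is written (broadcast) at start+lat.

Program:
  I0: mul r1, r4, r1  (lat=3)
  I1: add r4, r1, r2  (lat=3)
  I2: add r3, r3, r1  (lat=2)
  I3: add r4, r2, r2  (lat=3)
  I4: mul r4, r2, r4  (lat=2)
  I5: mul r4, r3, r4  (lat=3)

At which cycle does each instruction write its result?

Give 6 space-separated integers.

Answer: 4 7 6 7 9 12

Derivation:
I0 mul r1: issue@1 deps=(None,None) exec_start@1 write@4
I1 add r4: issue@2 deps=(0,None) exec_start@4 write@7
I2 add r3: issue@3 deps=(None,0) exec_start@4 write@6
I3 add r4: issue@4 deps=(None,None) exec_start@4 write@7
I4 mul r4: issue@5 deps=(None,3) exec_start@7 write@9
I5 mul r4: issue@6 deps=(2,4) exec_start@9 write@12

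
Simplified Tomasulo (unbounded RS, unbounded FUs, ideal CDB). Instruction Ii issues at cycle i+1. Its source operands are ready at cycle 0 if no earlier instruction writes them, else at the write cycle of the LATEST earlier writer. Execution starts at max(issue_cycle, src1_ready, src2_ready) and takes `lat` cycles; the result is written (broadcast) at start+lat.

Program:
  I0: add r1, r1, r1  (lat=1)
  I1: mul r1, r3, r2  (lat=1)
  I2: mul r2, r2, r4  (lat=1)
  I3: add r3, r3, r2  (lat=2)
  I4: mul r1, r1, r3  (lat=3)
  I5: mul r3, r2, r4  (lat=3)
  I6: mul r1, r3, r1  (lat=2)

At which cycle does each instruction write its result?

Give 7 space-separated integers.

I0 add r1: issue@1 deps=(None,None) exec_start@1 write@2
I1 mul r1: issue@2 deps=(None,None) exec_start@2 write@3
I2 mul r2: issue@3 deps=(None,None) exec_start@3 write@4
I3 add r3: issue@4 deps=(None,2) exec_start@4 write@6
I4 mul r1: issue@5 deps=(1,3) exec_start@6 write@9
I5 mul r3: issue@6 deps=(2,None) exec_start@6 write@9
I6 mul r1: issue@7 deps=(5,4) exec_start@9 write@11

Answer: 2 3 4 6 9 9 11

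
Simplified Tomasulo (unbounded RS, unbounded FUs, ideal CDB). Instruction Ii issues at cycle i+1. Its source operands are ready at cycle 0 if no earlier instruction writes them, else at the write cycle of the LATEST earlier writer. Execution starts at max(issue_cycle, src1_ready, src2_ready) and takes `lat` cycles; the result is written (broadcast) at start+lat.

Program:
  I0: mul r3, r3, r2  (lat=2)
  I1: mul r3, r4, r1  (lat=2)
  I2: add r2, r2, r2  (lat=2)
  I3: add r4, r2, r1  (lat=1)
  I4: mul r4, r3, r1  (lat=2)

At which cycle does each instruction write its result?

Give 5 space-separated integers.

I0 mul r3: issue@1 deps=(None,None) exec_start@1 write@3
I1 mul r3: issue@2 deps=(None,None) exec_start@2 write@4
I2 add r2: issue@3 deps=(None,None) exec_start@3 write@5
I3 add r4: issue@4 deps=(2,None) exec_start@5 write@6
I4 mul r4: issue@5 deps=(1,None) exec_start@5 write@7

Answer: 3 4 5 6 7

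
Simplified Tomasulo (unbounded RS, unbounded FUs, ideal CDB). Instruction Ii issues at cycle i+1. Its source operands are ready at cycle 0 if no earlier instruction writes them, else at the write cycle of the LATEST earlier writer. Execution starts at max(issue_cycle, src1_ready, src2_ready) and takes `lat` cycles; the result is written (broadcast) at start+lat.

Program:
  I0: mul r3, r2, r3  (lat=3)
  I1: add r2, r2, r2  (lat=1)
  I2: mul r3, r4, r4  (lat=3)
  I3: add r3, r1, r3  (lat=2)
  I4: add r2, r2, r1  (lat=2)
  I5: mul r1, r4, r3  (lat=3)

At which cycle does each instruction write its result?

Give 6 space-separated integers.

Answer: 4 3 6 8 7 11

Derivation:
I0 mul r3: issue@1 deps=(None,None) exec_start@1 write@4
I1 add r2: issue@2 deps=(None,None) exec_start@2 write@3
I2 mul r3: issue@3 deps=(None,None) exec_start@3 write@6
I3 add r3: issue@4 deps=(None,2) exec_start@6 write@8
I4 add r2: issue@5 deps=(1,None) exec_start@5 write@7
I5 mul r1: issue@6 deps=(None,3) exec_start@8 write@11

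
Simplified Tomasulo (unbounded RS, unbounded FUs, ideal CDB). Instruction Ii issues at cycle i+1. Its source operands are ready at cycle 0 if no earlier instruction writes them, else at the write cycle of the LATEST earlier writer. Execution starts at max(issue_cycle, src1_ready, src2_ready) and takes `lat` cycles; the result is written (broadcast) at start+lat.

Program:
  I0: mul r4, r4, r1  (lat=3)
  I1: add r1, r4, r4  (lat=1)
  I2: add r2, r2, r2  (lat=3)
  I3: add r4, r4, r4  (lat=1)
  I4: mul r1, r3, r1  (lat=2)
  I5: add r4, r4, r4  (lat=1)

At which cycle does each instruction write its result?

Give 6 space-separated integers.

Answer: 4 5 6 5 7 7

Derivation:
I0 mul r4: issue@1 deps=(None,None) exec_start@1 write@4
I1 add r1: issue@2 deps=(0,0) exec_start@4 write@5
I2 add r2: issue@3 deps=(None,None) exec_start@3 write@6
I3 add r4: issue@4 deps=(0,0) exec_start@4 write@5
I4 mul r1: issue@5 deps=(None,1) exec_start@5 write@7
I5 add r4: issue@6 deps=(3,3) exec_start@6 write@7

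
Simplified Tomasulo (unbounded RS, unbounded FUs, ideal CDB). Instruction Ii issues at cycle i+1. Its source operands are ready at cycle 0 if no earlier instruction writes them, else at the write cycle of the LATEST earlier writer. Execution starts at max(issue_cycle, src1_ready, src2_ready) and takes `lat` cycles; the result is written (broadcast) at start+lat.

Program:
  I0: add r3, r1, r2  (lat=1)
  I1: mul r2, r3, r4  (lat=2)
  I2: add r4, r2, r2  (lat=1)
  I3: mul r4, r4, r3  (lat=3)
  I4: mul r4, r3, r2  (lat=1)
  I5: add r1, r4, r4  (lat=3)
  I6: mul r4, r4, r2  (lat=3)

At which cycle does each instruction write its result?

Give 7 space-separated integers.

Answer: 2 4 5 8 6 9 10

Derivation:
I0 add r3: issue@1 deps=(None,None) exec_start@1 write@2
I1 mul r2: issue@2 deps=(0,None) exec_start@2 write@4
I2 add r4: issue@3 deps=(1,1) exec_start@4 write@5
I3 mul r4: issue@4 deps=(2,0) exec_start@5 write@8
I4 mul r4: issue@5 deps=(0,1) exec_start@5 write@6
I5 add r1: issue@6 deps=(4,4) exec_start@6 write@9
I6 mul r4: issue@7 deps=(4,1) exec_start@7 write@10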